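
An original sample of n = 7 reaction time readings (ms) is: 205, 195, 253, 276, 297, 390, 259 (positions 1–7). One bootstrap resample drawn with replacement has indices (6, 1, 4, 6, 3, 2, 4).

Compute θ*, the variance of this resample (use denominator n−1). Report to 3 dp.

Resample values: 390, 205, 276, 390, 253, 195, 276.
Mean = 283.5714; sum of squared deviations = 37721.7143
s² = 37721.7143 / 6 = 6286.9524

θ* = 6286.952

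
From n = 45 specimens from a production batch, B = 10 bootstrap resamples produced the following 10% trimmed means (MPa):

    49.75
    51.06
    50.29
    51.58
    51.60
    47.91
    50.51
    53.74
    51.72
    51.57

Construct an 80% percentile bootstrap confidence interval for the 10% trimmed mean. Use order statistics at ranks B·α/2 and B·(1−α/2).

Sorted replicates: 47.91, 49.75, 50.29, 50.51, 51.06, 51.57, 51.58, 51.60, 51.72, 53.74
α = 0.20; lower rank = 10 × 0.100 = 1; upper rank = 10 × 0.900 = 9.
The 1st smallest replicate is 47.91; the 9th is 51.72.

(47.91, 51.72)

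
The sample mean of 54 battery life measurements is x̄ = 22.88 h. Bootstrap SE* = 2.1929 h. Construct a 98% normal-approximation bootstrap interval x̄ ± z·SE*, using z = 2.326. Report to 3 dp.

(17.779, 27.981)

Margin = 2.326 × 2.1929 = 5.1007
Interval: 22.88 ± 5.1007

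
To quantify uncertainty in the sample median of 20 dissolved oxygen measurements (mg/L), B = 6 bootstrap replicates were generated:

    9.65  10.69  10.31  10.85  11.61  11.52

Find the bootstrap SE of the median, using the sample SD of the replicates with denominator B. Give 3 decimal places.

Bootstrap SE is the standard deviation of the 6 replicate medians.
Mean of replicates: (9.65 + 10.69 + 10.31 + 10.85 + 11.61 + 11.52) / 6 = 64.6300 / 6 = 10.7717
Sum of squared deviations: (−1.1217)² + (−0.0817)² + (−0.4617)² + (+0.0783)² + (+0.8383)² + (+0.7483)² = 2.7469
Variance = 2.7469 / 6 = 0.4578
SE* = √0.4578

SE* = 0.677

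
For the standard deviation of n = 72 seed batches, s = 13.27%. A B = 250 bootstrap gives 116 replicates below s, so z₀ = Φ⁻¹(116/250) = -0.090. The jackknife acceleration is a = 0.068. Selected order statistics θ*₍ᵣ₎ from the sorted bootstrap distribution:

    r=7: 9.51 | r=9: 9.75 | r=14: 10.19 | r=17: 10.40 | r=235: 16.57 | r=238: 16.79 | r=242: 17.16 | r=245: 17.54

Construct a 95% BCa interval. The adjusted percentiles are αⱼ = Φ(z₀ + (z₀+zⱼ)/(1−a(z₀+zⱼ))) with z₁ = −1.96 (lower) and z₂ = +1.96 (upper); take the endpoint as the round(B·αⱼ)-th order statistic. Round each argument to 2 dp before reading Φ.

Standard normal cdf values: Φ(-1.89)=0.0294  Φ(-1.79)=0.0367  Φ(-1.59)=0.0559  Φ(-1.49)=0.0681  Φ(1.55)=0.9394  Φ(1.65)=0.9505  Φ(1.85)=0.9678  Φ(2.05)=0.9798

(9.51, 17.54)

Lower: z₀ + z₁ = -0.090 + (-1.960) = -2.050; 1 − a(z₀+z₁) = 1 − (0.068)(-2.050) = 1.1394; argument = -0.090 + (-2.050)/1.1394 = -1.8892 → -1.89.
α₁ = Φ(-1.89) = 0.0294; rank = round(250 × 0.0294) = 7; θ*₍7₎ = 9.51.
Upper: z₀ + z₂ = 1.870; 1 − a(z₀+z₂) = 0.8728; argument = 2.0524 → 2.05; α₂ = 0.9798; rank = 245; θ*₍245₎ = 17.54.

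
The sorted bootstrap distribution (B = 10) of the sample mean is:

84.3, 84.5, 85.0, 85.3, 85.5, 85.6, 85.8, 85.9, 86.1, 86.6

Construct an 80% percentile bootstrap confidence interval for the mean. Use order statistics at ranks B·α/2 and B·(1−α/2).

α = 0.20; lower rank = 10 × 0.100 = 1; upper rank = 10 × 0.900 = 9.
The 1st smallest replicate is 84.3; the 9th is 86.1.

(84.3, 86.1)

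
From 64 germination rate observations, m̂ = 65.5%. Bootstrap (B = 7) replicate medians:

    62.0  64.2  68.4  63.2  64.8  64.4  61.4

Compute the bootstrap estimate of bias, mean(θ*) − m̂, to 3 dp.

mean(θ*) = (62.0 + 64.2 + 68.4 + 63.2 + 64.8 + 64.4 + 61.4) / 7 = 64.0571
bias = 64.0571 − 65.5

bias = −1.443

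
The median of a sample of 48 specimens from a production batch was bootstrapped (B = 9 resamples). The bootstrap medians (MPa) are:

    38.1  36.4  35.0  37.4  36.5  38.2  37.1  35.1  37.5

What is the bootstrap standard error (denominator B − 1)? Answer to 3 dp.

SE* = 1.171

Bootstrap SE is the standard deviation of the 9 replicate medians.
Mean of replicates: (38.1 + 36.4 + 35.0 + 37.4 + 36.5 + 38.2 + 37.1 + 35.1 + 37.5) / 9 = 331.3000 / 9 = 36.8111
Sum of squared deviations: (+1.2889)² + (−0.4111)² + (−1.8111)² + (+0.5889)² + (−0.3111)² + (+1.3889)² + (+0.2889)² + (−1.7111)² + (+0.6889)² = 10.9689
Variance = 10.9689 / 8 = 1.3711
SE* = √1.3711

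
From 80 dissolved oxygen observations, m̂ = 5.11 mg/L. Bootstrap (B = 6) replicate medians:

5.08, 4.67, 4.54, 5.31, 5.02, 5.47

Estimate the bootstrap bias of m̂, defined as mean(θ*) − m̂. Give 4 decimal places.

bias = −0.0950

mean(θ*) = (5.08 + 4.67 + 4.54 + 5.31 + 5.02 + 5.47) / 6 = 5.01500
bias = 5.01500 − 5.11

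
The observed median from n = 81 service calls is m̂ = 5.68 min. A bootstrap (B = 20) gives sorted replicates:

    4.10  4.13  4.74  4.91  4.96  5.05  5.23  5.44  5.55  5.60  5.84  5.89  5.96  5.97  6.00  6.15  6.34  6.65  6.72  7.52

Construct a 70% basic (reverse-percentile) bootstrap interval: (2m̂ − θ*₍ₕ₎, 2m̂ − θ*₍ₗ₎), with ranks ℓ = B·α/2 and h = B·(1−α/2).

(5.02, 6.62)

Percentile endpoints at ranks 3 and 17: θ*₍3₎ = 4.74, θ*₍17₎ = 6.34.
Basic interval reflects these around m̂:
  lower = 2 × 5.68 − 6.34 = 5.02
  upper = 2 × 5.68 − 4.74 = 6.62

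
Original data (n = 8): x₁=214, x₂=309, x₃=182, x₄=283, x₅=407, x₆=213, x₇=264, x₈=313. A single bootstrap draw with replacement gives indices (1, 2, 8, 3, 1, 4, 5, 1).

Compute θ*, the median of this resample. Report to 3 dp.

θ* = 248.500

Resample values: 214, 309, 313, 182, 214, 283, 407, 214.
Sorted: 182, 214, 214, 214, 283, 309, 313, 407
Median = average of the two middle values = 248.500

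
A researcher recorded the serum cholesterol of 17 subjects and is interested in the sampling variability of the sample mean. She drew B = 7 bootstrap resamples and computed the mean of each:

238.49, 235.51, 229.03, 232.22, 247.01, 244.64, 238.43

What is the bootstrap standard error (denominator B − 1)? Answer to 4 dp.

Bootstrap SE is the standard deviation of the 7 replicate means.
Mean of replicates: (238.49 + 235.51 + 229.03 + 232.22 + 247.01 + 244.64 + 238.43) / 7 = 1665.33000 / 7 = 237.90429
Sum of squared deviations: (+0.58571)² + (−2.39429)² + (−8.87429)² + (−5.68429)² + (+9.10571)² + (+6.73571)² + (+0.52571)² = 245.69997
Variance = 245.69997 / 6 = 40.95000
SE* = √40.95000

SE* = 6.3992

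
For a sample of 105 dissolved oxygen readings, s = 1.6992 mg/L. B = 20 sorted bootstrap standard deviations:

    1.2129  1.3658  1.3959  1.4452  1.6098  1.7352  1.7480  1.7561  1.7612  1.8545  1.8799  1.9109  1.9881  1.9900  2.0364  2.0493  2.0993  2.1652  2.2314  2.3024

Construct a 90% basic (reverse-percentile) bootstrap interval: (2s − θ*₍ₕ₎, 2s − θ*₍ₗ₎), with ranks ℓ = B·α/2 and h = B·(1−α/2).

Percentile endpoints at ranks 1 and 19: θ*₍1₎ = 1.2129, θ*₍19₎ = 2.2314.
Basic interval reflects these around s:
  lower = 2 × 1.6992 − 2.2314 = 1.1670
  upper = 2 × 1.6992 − 1.2129 = 2.1855

(1.1670, 2.1855)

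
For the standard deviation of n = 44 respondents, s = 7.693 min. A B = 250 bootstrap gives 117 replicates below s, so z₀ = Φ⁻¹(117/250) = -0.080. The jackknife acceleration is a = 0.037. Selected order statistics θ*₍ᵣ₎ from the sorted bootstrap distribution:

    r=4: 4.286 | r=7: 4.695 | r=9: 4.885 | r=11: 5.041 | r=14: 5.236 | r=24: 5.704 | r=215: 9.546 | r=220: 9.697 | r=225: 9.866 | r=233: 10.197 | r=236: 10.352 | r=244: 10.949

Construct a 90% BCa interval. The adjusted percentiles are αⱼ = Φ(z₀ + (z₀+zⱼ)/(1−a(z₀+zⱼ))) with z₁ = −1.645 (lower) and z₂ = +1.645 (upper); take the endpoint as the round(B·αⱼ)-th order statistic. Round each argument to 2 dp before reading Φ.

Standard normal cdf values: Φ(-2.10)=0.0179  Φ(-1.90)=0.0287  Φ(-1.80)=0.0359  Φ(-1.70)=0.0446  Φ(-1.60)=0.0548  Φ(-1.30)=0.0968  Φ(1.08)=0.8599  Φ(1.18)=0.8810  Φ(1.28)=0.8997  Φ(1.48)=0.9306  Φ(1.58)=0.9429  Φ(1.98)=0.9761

Lower: z₀ + z₁ = -0.080 + (-1.645) = -1.725; 1 − a(z₀+z₁) = 1 − (0.037)(-1.725) = 1.0638; argument = -0.080 + (-1.725)/1.0638 = -1.7015 → -1.70.
α₁ = Φ(-1.70) = 0.0446; rank = round(250 × 0.0446) = 11; θ*₍11₎ = 5.041.
Upper: z₀ + z₂ = 1.565; 1 − a(z₀+z₂) = 0.9421; argument = 1.5812 → 1.58; α₂ = 0.9429; rank = 236; θ*₍236₎ = 10.352.

(5.041, 10.352)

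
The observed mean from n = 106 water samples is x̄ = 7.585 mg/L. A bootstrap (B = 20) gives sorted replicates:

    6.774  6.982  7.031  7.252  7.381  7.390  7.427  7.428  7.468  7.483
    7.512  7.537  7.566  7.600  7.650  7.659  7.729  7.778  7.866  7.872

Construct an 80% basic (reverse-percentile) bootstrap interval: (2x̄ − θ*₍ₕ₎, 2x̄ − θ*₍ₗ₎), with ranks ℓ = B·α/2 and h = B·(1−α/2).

Percentile endpoints at ranks 2 and 18: θ*₍2₎ = 6.982, θ*₍18₎ = 7.778.
Basic interval reflects these around x̄:
  lower = 2 × 7.585 − 7.778 = 7.392
  upper = 2 × 7.585 − 6.982 = 8.188

(7.392, 8.188)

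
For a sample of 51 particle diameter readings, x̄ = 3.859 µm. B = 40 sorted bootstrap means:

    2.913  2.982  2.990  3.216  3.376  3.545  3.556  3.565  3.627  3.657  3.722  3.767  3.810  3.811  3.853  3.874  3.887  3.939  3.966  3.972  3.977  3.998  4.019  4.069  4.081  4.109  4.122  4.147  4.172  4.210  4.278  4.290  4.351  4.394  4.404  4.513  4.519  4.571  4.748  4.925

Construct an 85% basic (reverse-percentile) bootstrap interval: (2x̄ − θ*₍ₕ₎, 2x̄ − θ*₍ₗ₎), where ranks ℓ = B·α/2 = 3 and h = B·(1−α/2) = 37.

Percentile endpoints at ranks 3 and 37: θ*₍3₎ = 2.990, θ*₍37₎ = 4.519.
Basic interval reflects these around x̄:
  lower = 2 × 3.859 − 4.519 = 3.199
  upper = 2 × 3.859 − 2.990 = 4.728

(3.199, 4.728)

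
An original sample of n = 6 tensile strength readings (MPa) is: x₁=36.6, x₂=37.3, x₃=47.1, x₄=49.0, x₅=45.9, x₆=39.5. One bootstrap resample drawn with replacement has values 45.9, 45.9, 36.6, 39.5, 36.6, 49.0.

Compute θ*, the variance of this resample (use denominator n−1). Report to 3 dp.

θ* = 28.723

Mean = 42.2500; sum of squared deviations = 143.6150
s² = 143.6150 / 5 = 28.7230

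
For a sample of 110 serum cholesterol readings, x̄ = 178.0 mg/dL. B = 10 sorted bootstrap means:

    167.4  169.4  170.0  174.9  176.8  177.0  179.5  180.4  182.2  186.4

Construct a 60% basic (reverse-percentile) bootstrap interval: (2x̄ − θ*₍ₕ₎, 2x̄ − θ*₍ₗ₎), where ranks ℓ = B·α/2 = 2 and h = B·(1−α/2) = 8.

Percentile endpoints at ranks 2 and 8: θ*₍2₎ = 169.4, θ*₍8₎ = 180.4.
Basic interval reflects these around x̄:
  lower = 2 × 178.0 − 180.4 = 175.6
  upper = 2 × 178.0 − 169.4 = 186.6

(175.6, 186.6)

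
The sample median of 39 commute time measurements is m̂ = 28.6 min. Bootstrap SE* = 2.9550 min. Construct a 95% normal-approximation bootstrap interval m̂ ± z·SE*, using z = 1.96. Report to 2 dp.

Margin = 1.96 × 2.9550 = 5.792
Interval: 28.6 ± 5.792

(22.81, 34.39)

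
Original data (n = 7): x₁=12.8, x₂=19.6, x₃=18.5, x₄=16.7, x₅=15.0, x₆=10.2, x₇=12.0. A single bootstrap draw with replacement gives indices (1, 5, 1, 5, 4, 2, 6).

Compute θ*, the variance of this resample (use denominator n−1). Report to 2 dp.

Resample values: 12.8, 15.0, 12.8, 15.0, 16.7, 19.6, 10.2.
Mean = 14.5857; sum of squared deviations = 55.5686
s² = 55.5686 / 6 = 9.2614

θ* = 9.26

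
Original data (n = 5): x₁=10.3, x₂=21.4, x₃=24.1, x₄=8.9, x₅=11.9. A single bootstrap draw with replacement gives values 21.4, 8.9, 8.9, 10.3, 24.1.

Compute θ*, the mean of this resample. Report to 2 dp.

θ* = 14.72

Mean = (21.4 + 8.9 + 8.9 + 10.3 + 24.1) / 5 = 73.60 / 5 = 14.72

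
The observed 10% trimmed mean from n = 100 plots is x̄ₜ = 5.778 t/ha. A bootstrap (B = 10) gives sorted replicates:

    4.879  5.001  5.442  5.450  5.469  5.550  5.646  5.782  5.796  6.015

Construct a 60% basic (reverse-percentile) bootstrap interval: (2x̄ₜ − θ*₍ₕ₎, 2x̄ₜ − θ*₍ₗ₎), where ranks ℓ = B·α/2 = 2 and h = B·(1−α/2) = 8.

(5.774, 6.555)

Percentile endpoints at ranks 2 and 8: θ*₍2₎ = 5.001, θ*₍8₎ = 5.782.
Basic interval reflects these around x̄ₜ:
  lower = 2 × 5.778 − 5.782 = 5.774
  upper = 2 × 5.778 − 5.001 = 6.555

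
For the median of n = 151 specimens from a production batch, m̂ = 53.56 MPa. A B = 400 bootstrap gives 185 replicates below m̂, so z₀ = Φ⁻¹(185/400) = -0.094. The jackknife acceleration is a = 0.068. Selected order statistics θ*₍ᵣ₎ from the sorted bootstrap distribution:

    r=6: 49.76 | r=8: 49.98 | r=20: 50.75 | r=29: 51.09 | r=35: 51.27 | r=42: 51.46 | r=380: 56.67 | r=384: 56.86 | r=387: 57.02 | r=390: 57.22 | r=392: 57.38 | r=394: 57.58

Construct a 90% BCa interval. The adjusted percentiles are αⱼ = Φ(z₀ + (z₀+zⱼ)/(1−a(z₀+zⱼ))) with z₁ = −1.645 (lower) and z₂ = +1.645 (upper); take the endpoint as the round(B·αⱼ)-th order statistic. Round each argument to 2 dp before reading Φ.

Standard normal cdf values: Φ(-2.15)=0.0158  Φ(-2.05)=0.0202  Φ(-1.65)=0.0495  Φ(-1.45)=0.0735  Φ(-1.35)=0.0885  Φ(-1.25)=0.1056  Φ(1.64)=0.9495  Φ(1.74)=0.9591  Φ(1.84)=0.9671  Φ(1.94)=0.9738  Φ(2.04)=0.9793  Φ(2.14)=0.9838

(50.75, 56.67)

Lower: z₀ + z₁ = -0.094 + (-1.645) = -1.739; 1 − a(z₀+z₁) = 1 − (0.068)(-1.739) = 1.1183; argument = -0.094 + (-1.739)/1.1183 = -1.6491 → -1.65.
α₁ = Φ(-1.65) = 0.0495; rank = round(400 × 0.0495) = 20; θ*₍20₎ = 50.75.
Upper: z₀ + z₂ = 1.551; 1 − a(z₀+z₂) = 0.8945; argument = 1.6399 → 1.64; α₂ = 0.9495; rank = 380; θ*₍380₎ = 56.67.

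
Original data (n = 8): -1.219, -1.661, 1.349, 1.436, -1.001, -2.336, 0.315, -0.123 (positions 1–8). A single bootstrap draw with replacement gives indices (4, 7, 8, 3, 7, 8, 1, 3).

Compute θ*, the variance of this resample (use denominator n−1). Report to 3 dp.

Resample values: 1.436, 0.315, -0.123, 1.349, 0.315, -0.123, -1.219, 1.349.
Mean = 0.4124; sum of squared deviations = 6.0559
s² = 6.0559 / 7 = 0.8651

θ* = 0.865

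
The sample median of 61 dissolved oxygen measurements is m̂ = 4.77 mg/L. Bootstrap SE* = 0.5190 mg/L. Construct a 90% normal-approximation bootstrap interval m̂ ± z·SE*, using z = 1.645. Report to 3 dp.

Margin = 1.645 × 0.5190 = 0.8538
Interval: 4.77 ± 0.8538

(3.916, 5.624)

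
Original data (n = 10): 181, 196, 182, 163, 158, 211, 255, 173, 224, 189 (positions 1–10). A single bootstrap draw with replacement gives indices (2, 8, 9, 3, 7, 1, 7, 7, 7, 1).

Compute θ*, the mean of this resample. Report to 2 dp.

Resample values: 196, 173, 224, 182, 255, 181, 255, 255, 255, 181.
Mean = (196 + 173 + 224 + 182 + 255 + 181 + 255 + 255 + 255 + 181) / 10 = 2157.0 / 10 = 215.70

θ* = 215.70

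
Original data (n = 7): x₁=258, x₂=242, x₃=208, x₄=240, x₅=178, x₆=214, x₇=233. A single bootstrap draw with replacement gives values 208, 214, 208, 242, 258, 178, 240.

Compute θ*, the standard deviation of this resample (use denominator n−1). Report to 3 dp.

Mean = 221.1429; sum of squared deviations = 4406.8571
s² = 4406.8571 / 6 = 734.4762
s = √734.4762 = 27.101

θ* = 27.101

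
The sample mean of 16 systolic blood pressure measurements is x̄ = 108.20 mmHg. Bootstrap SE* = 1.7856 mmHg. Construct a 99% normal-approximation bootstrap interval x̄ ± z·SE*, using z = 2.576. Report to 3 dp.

(103.600, 112.800)

Margin = 2.576 × 1.7856 = 4.5997
Interval: 108.20 ± 4.5997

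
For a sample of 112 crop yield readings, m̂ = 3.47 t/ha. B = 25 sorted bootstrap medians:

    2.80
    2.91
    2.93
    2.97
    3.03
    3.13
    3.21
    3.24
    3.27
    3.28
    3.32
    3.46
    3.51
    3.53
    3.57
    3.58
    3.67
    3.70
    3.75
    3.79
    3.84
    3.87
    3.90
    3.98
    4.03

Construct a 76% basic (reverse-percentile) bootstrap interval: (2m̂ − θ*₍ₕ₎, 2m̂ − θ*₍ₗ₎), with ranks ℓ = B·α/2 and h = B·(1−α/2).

(3.07, 4.01)

Percentile endpoints at ranks 3 and 22: θ*₍3₎ = 2.93, θ*₍22₎ = 3.87.
Basic interval reflects these around m̂:
  lower = 2 × 3.47 − 3.87 = 3.07
  upper = 2 × 3.47 − 2.93 = 4.01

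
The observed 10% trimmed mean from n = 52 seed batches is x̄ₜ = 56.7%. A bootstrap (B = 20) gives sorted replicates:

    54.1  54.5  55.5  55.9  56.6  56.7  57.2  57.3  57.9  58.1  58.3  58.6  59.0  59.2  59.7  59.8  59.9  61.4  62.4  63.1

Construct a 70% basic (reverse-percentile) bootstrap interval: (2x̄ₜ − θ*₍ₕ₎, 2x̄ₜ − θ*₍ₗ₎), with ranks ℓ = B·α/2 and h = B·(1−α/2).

(53.5, 57.9)

Percentile endpoints at ranks 3 and 17: θ*₍3₎ = 55.5, θ*₍17₎ = 59.9.
Basic interval reflects these around x̄ₜ:
  lower = 2 × 56.7 − 59.9 = 53.5
  upper = 2 × 56.7 − 55.5 = 57.9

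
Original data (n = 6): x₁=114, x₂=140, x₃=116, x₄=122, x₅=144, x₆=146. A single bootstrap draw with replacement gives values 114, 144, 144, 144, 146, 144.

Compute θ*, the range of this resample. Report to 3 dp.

θ* = 32.000

Range = 146 − 114 = 32.000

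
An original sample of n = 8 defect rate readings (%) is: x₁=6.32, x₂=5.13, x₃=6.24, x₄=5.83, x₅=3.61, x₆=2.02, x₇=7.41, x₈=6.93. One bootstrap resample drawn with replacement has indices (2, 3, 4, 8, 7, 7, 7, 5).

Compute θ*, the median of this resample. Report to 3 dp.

θ* = 6.585

Resample values: 5.13, 6.24, 5.83, 6.93, 7.41, 7.41, 7.41, 3.61.
Sorted: 3.61, 5.13, 5.83, 6.24, 6.93, 7.41, 7.41, 7.41
Median = average of the two middle values = 6.585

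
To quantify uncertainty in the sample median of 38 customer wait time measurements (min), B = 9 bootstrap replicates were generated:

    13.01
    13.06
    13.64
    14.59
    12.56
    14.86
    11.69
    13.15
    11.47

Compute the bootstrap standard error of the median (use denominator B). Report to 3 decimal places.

Bootstrap SE is the standard deviation of the 9 replicate medians.
Mean of replicates: (13.01 + 13.06 + 13.64 + 14.59 + 12.56 + 14.86 + 11.69 + 13.15 + 11.47) / 9 = 118.0300 / 9 = 13.1144
Sum of squared deviations: (−0.1044)² + (−0.0544)² + (+0.5256)² + (+1.4756)² + (−0.5544)² + (+1.7456)² + (−1.4244)² + (+0.0356)² + (−1.6444)² = 10.5562
Variance = 10.5562 / 9 = 1.1729
SE* = √1.1729

SE* = 1.083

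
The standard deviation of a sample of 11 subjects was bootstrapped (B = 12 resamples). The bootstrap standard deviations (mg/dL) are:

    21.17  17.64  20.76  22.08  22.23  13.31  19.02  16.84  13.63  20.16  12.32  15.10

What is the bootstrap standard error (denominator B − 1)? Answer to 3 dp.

Bootstrap SE is the standard deviation of the 12 replicate standard deviations.
Mean of replicates: (21.17 + 17.64 + 20.76 + 22.08 + 22.23 + 13.31 + 19.02 + 16.84 + 13.63 + 20.16 + 12.32 + 15.10) / 12 = 214.2600 / 12 = 17.8550
Sum of squared deviations: (+3.3150)² + (−0.2150)² + (+2.9050)² + (+4.2250)² + (+4.3750)² + (−4.5450)² + (+1.1650)² + (−1.0150)² + (−4.2250)² + (+2.3050)² + (−5.5350)² + (−2.7550)² = 140.9001
Variance = 140.9001 / 11 = 12.8091
SE* = √12.8091

SE* = 3.579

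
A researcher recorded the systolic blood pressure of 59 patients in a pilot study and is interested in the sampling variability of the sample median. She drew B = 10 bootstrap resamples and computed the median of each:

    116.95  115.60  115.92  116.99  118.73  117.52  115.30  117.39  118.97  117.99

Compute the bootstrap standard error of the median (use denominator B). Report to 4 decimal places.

Bootstrap SE is the standard deviation of the 10 replicate medians.
Mean of replicates: (116.95 + 115.60 + 115.92 + 116.99 + 118.73 + 117.52 + 115.30 + 117.39 + 118.97 + 117.99) / 10 = 1171.36000 / 10 = 117.13600
Sum of squared deviations: (−0.18600)² + (−1.53600)² + (−1.21600)² + (−0.14600)² + (+1.59400)² + (+0.38400)² + (−1.83600)² + (+0.25400)² + (+1.83400)² + (+0.85400)² = 14.11044
Variance = 14.11044 / 10 = 1.41104
SE* = √1.41104

SE* = 1.1879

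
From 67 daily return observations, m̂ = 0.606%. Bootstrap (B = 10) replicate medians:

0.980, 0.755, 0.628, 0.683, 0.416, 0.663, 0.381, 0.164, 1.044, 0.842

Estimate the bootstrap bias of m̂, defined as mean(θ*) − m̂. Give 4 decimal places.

bias = +0.0496

mean(θ*) = (0.980 + 0.755 + 0.628 + 0.683 + 0.416 + 0.663 + 0.381 + 0.164 + 1.044 + 0.842) / 10 = 0.65560
bias = 0.65560 − 0.606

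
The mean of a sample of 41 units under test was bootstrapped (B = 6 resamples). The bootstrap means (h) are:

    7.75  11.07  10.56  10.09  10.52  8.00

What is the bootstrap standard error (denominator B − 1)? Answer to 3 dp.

Bootstrap SE is the standard deviation of the 6 replicate means.
Mean of replicates: (7.75 + 11.07 + 10.56 + 10.09 + 10.52 + 8.00) / 6 = 57.9900 / 6 = 9.6650
Sum of squared deviations: (−1.9150)² + (+1.4050)² + (+0.8950)² + (+0.4250)² + (+0.8550)² + (−1.6650)² = 10.1262
Variance = 10.1262 / 5 = 2.0252
SE* = √2.0252

SE* = 1.423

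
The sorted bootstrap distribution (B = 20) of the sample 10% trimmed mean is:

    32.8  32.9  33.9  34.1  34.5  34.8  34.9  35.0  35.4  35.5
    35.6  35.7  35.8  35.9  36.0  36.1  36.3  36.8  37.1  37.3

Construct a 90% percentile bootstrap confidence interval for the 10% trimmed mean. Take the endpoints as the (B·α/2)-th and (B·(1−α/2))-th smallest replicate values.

α = 0.10; lower rank = 20 × 0.050 = 1; upper rank = 20 × 0.950 = 19.
The 1st smallest replicate is 32.8; the 19th is 37.1.

(32.8, 37.1)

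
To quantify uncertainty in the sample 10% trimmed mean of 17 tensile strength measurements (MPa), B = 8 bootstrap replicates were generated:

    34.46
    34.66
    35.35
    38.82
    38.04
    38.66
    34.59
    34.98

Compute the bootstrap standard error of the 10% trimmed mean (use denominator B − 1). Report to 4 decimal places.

Bootstrap SE is the standard deviation of the 8 replicate 10% trimmed means.
Mean of replicates: (34.46 + 34.66 + 35.35 + 38.82 + 38.04 + 38.66 + 34.59 + 34.98) / 8 = 289.56000 / 8 = 36.19500
Sum of squared deviations: (−1.73500)² + (−1.53500)² + (−0.84500)² + (+2.62500)² + (+1.84500)² + (+2.46500)² + (−1.60500)² + (−1.21500)² = 26.50360
Variance = 26.50360 / 7 = 3.78623
SE* = √3.78623

SE* = 1.9458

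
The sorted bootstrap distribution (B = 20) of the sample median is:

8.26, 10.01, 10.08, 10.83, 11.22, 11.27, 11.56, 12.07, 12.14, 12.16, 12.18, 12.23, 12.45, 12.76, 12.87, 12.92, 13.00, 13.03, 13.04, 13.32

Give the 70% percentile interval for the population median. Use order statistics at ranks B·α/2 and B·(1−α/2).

(10.08, 13.00)

α = 0.30; lower rank = 20 × 0.150 = 3; upper rank = 20 × 0.850 = 17.
The 3rd smallest replicate is 10.08; the 17th is 13.00.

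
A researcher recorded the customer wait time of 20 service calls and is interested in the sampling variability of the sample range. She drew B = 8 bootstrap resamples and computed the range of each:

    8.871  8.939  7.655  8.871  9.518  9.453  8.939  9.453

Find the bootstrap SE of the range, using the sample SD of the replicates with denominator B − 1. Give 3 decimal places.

Bootstrap SE is the standard deviation of the 8 replicate ranges.
Mean of replicates: (8.871 + 8.939 + 7.655 + 8.871 + 9.518 + 9.453 + 8.939 + 9.453) / 8 = 71.6990 / 8 = 8.9624
Sum of squared deviations: (−0.0914)² + (−0.0234)² + (−1.3074)² + (−0.0914)² + (+0.5556)² + (+0.4906)² + (−0.0234)² + (+0.4906)² = 2.5172
Variance = 2.5172 / 7 = 0.3596
SE* = √0.3596

SE* = 0.600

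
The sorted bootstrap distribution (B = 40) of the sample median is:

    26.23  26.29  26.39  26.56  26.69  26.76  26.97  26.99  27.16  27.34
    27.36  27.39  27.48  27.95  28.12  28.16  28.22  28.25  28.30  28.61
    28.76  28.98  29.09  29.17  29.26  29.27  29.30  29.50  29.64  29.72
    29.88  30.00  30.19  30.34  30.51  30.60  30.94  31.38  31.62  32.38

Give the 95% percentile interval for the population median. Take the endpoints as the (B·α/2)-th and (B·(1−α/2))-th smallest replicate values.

(26.23, 31.62)

α = 0.05; lower rank = 40 × 0.025 = 1; upper rank = 40 × 0.975 = 39.
The 1st smallest replicate is 26.23; the 39th is 31.62.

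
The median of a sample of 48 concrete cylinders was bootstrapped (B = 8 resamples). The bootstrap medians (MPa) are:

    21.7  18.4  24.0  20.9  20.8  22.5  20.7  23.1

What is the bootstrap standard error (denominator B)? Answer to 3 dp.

SE* = 1.618

Bootstrap SE is the standard deviation of the 8 replicate medians.
Mean of replicates: (21.7 + 18.4 + 24.0 + 20.9 + 20.8 + 22.5 + 20.7 + 23.1) / 8 = 172.1000 / 8 = 21.5125
Sum of squared deviations: (+0.1875)² + (−3.1125)² + (+2.4875)² + (−0.6125)² + (−0.7125)² + (+0.9875)² + (−0.8125)² + (+1.5875)² = 20.9488
Variance = 20.9488 / 8 = 2.6186
SE* = √2.6186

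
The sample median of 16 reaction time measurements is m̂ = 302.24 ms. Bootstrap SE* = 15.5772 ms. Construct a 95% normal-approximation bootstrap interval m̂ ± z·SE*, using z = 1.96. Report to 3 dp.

(271.709, 332.771)

Margin = 1.96 × 15.5772 = 30.5313
Interval: 302.24 ± 30.5313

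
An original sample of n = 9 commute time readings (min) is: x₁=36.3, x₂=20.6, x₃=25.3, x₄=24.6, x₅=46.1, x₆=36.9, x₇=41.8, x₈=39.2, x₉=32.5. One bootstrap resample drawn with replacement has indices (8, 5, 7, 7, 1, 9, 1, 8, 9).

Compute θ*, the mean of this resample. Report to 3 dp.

θ* = 38.411

Resample values: 39.2, 46.1, 41.8, 41.8, 36.3, 32.5, 36.3, 39.2, 32.5.
Mean = (39.2 + 46.1 + 41.8 + 41.8 + 36.3 + 32.5 + 36.3 + 39.2 + 32.5) / 9 = 345.70 / 9 = 38.411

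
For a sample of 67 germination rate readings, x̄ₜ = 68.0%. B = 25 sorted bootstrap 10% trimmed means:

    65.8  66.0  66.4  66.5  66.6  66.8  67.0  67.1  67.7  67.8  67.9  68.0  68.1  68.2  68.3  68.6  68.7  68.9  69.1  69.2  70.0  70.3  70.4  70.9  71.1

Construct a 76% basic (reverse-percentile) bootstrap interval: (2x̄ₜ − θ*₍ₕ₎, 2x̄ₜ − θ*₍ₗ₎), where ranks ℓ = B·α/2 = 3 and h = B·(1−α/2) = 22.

(65.7, 69.6)

Percentile endpoints at ranks 3 and 22: θ*₍3₎ = 66.4, θ*₍22₎ = 70.3.
Basic interval reflects these around x̄ₜ:
  lower = 2 × 68.0 − 70.3 = 65.7
  upper = 2 × 68.0 − 66.4 = 69.6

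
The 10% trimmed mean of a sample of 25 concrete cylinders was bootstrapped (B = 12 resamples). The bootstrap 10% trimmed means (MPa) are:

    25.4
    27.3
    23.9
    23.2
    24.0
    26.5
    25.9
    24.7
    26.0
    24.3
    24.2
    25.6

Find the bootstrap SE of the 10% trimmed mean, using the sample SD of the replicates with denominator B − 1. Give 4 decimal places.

Bootstrap SE is the standard deviation of the 12 replicate 10% trimmed means.
Mean of replicates: (25.4 + 27.3 + 23.9 + 23.2 + 24.0 + 26.5 + 25.9 + 24.7 + 26.0 + 24.3 + 24.2 + 25.6) / 12 = 301.00000 / 12 = 25.08333
Sum of squared deviations: (+0.31667)² + (+2.21667)² + (−1.18333)² + (−1.88333)² + (−1.08333)² + (+1.41667)² + (+0.81667)² + (−0.38333)² + (+0.91667)² + (−0.78333)² + (−0.88333)² + (+0.51667)² = 16.45667
Variance = 16.45667 / 11 = 1.49606
SE* = √1.49606

SE* = 1.2231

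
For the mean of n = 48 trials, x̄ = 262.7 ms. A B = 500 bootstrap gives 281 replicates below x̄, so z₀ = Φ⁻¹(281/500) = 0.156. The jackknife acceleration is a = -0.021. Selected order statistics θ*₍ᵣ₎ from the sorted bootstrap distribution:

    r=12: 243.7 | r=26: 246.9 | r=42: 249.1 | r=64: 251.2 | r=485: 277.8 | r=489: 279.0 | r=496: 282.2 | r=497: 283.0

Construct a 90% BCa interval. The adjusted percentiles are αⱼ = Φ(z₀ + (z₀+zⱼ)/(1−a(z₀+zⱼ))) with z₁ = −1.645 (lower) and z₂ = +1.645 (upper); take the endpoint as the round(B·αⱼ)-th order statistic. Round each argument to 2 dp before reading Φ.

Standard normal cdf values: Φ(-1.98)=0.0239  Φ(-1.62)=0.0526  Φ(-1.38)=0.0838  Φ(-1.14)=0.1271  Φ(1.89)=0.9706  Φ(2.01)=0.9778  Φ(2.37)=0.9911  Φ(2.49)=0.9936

Lower: z₀ + z₁ = 0.156 + (-1.645) = -1.489; 1 − a(z₀+z₁) = 1 − (-0.021)(-1.489) = 0.9687; argument = 0.156 + (-1.489)/0.9687 = -1.3811 → -1.38.
α₁ = Φ(-1.38) = 0.0838; rank = round(500 × 0.0838) = 42; θ*₍42₎ = 249.1.
Upper: z₀ + z₂ = 1.801; 1 − a(z₀+z₂) = 1.0378; argument = 1.8914 → 1.89; α₂ = 0.9706; rank = 485; θ*₍485₎ = 277.8.

(249.1, 277.8)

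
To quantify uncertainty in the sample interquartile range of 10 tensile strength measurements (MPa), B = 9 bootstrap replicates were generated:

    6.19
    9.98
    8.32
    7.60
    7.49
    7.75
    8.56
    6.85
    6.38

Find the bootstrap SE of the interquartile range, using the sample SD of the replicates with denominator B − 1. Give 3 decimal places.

SE* = 1.179

Bootstrap SE is the standard deviation of the 9 replicate interquartile ranges.
Mean of replicates: (6.19 + 9.98 + 8.32 + 7.60 + 7.49 + 7.75 + 8.56 + 6.85 + 6.38) / 9 = 69.1200 / 9 = 7.6800
Sum of squared deviations: (−1.4900)² + (+2.3000)² + (+0.6400)² + (−0.0800)² + (−0.1900)² + (+0.0700)² + (+0.8800)² + (−0.8300)² + (−1.3000)² = 11.1204
Variance = 11.1204 / 8 = 1.3901
SE* = √1.3901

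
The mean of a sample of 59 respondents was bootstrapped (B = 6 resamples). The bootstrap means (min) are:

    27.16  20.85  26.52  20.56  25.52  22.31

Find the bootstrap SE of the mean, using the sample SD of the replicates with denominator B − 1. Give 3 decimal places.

SE* = 2.935

Bootstrap SE is the standard deviation of the 6 replicate means.
Mean of replicates: (27.16 + 20.85 + 26.52 + 20.56 + 25.52 + 22.31) / 6 = 142.9200 / 6 = 23.8200
Sum of squared deviations: (+3.3400)² + (−2.9700)² + (+2.7000)² + (−3.2600)² + (+1.7000)² + (−1.5100)² = 43.0642
Variance = 43.0642 / 5 = 8.6128
SE* = √8.6128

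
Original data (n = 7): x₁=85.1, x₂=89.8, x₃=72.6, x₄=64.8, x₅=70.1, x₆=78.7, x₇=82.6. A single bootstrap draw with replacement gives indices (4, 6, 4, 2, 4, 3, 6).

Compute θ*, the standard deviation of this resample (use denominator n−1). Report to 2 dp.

Resample values: 64.8, 78.7, 64.8, 89.8, 64.8, 72.6, 78.7.
Mean = 73.4571; sum of squared deviations = 547.6371
s² = 547.6371 / 6 = 91.2729
s = √91.2729 = 9.55

θ* = 9.55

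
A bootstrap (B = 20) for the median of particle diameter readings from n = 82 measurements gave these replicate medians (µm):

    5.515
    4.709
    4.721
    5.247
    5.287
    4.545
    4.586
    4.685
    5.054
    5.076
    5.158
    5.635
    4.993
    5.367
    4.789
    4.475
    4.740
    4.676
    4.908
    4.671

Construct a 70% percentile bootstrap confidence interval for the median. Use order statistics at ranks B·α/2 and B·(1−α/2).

(4.586, 5.287)

Sorted replicates: 4.475, 4.545, 4.586, 4.671, 4.676, 4.685, 4.709, 4.721, 4.740, 4.789, 4.908, 4.993, 5.054, 5.076, 5.158, 5.247, 5.287, 5.367, 5.515, 5.635
α = 0.30; lower rank = 20 × 0.150 = 3; upper rank = 20 × 0.850 = 17.
The 3rd smallest replicate is 4.586; the 17th is 5.287.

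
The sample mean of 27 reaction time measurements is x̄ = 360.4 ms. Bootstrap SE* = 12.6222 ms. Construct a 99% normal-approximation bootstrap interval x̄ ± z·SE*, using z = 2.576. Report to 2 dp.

Margin = 2.576 × 12.6222 = 32.515
Interval: 360.4 ± 32.515

(327.89, 392.91)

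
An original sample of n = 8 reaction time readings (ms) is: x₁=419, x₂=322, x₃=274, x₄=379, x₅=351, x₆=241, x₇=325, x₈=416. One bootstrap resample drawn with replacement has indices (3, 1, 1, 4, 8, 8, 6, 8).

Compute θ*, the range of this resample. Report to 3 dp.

Resample values: 274, 419, 419, 379, 416, 416, 241, 416.
Range = 419 − 241 = 178.000

θ* = 178.000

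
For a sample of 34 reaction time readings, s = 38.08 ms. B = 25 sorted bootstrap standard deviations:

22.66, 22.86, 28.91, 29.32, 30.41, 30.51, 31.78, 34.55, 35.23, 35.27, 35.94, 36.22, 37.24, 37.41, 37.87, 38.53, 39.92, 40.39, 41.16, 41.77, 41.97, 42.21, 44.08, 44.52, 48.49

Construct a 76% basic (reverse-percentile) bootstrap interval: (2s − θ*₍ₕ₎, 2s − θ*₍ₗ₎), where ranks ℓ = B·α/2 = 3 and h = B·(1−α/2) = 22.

Percentile endpoints at ranks 3 and 22: θ*₍3₎ = 28.91, θ*₍22₎ = 42.21.
Basic interval reflects these around s:
  lower = 2 × 38.08 − 42.21 = 33.95
  upper = 2 × 38.08 − 28.91 = 47.25

(33.95, 47.25)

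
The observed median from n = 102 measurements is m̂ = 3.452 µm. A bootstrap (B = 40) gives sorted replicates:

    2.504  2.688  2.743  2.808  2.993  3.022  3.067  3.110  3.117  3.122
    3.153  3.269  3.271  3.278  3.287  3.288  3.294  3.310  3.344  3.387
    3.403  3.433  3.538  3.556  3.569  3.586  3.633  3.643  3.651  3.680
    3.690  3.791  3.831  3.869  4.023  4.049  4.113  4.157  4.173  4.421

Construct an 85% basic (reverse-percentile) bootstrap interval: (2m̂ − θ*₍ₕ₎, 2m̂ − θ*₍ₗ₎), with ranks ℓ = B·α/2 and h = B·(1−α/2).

Percentile endpoints at ranks 3 and 37: θ*₍3₎ = 2.743, θ*₍37₎ = 4.113.
Basic interval reflects these around m̂:
  lower = 2 × 3.452 − 4.113 = 2.791
  upper = 2 × 3.452 − 2.743 = 4.161

(2.791, 4.161)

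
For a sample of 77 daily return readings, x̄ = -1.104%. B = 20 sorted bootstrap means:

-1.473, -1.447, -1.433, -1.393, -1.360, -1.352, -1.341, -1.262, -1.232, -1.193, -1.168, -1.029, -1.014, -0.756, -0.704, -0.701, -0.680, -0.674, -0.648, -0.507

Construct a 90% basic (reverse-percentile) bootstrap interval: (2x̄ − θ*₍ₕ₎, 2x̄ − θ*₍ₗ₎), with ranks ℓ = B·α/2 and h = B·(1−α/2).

(-1.560, -0.735)

Percentile endpoints at ranks 1 and 19: θ*₍1₎ = -1.473, θ*₍19₎ = -0.648.
Basic interval reflects these around x̄:
  lower = 2 × -1.104 − -0.648 = -1.560
  upper = 2 × -1.104 − -1.473 = -0.735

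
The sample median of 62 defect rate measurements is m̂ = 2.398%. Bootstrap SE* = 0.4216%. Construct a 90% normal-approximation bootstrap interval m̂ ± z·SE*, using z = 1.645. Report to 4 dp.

(1.7045, 3.0915)

Margin = 1.645 × 0.4216 = 0.69353
Interval: 2.398 ± 0.69353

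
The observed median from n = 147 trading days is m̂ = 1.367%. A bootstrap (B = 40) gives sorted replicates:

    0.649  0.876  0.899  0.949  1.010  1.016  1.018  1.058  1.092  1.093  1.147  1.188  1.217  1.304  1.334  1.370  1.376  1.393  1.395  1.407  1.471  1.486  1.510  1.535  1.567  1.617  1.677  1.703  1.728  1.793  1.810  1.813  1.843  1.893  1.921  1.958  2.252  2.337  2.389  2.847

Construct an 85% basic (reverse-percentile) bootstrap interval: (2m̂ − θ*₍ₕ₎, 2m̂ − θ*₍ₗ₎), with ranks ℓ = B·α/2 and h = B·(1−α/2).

(0.482, 1.835)

Percentile endpoints at ranks 3 and 37: θ*₍3₎ = 0.899, θ*₍37₎ = 2.252.
Basic interval reflects these around m̂:
  lower = 2 × 1.367 − 2.252 = 0.482
  upper = 2 × 1.367 − 0.899 = 1.835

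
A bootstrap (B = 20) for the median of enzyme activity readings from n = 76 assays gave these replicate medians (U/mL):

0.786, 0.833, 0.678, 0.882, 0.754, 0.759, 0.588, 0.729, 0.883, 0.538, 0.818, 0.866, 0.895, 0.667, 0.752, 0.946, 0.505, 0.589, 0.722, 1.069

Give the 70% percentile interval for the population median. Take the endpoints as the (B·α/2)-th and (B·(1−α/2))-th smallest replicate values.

(0.588, 0.883)

Sorted replicates: 0.505, 0.538, 0.588, 0.589, 0.667, 0.678, 0.722, 0.729, 0.752, 0.754, 0.759, 0.786, 0.818, 0.833, 0.866, 0.882, 0.883, 0.895, 0.946, 1.069
α = 0.30; lower rank = 20 × 0.150 = 3; upper rank = 20 × 0.850 = 17.
The 3rd smallest replicate is 0.588; the 17th is 0.883.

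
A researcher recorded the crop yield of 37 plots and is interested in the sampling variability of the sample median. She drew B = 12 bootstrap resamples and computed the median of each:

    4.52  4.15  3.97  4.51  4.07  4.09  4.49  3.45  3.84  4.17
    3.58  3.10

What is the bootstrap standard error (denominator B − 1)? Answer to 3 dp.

Bootstrap SE is the standard deviation of the 12 replicate medians.
Mean of replicates: (4.52 + 4.15 + 3.97 + 4.51 + 4.07 + 4.09 + 4.49 + 3.45 + 3.84 + 4.17 + 3.58 + 3.10) / 12 = 47.9400 / 12 = 3.9950
Sum of squared deviations: (+0.5250)² + (+0.1550)² + (−0.0250)² + (+0.5150)² + (+0.0750)² + (+0.0950)² + (+0.4950)² + (−0.5450)² + (−0.1550)² + (+0.1750)² + (−0.4150)² + (−0.8950)² = 2.1501
Variance = 2.1501 / 11 = 0.1955
SE* = √0.1955

SE* = 0.442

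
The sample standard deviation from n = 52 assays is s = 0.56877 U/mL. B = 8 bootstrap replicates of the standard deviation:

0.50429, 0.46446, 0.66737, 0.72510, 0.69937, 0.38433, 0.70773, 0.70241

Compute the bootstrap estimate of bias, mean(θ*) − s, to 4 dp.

bias = +0.0381

mean(θ*) = (0.50429 + 0.46446 + 0.66737 + 0.72510 + 0.69937 + 0.38433 + 0.70773 + 0.70241) / 8 = 0.60688
bias = 0.60688 − 0.56877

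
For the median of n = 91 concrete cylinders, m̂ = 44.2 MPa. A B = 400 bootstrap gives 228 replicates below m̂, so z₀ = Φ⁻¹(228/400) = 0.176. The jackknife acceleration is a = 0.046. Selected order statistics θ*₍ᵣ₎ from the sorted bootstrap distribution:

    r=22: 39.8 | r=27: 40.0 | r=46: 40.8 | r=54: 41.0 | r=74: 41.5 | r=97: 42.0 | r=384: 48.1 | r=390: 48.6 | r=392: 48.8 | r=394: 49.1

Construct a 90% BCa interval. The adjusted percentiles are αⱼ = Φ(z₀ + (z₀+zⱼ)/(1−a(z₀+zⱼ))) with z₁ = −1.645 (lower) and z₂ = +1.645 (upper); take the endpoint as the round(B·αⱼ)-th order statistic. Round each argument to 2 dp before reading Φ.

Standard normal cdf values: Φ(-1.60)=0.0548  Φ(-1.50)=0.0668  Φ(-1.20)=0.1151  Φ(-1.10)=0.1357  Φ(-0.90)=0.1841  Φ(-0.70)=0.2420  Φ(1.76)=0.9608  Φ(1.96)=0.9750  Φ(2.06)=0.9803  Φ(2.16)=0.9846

(40.8, 49.1)

Lower: z₀ + z₁ = 0.176 + (-1.645) = -1.469; 1 − a(z₀+z₁) = 1 − (0.046)(-1.469) = 1.0676; argument = 0.176 + (-1.469)/1.0676 = -1.2000 → -1.20.
α₁ = Φ(-1.20) = 0.1151; rank = round(400 × 0.1151) = 46; θ*₍46₎ = 40.8.
Upper: z₀ + z₂ = 1.821; 1 − a(z₀+z₂) = 0.9162; argument = 2.1635 → 2.16; α₂ = 0.9846; rank = 394; θ*₍394₎ = 49.1.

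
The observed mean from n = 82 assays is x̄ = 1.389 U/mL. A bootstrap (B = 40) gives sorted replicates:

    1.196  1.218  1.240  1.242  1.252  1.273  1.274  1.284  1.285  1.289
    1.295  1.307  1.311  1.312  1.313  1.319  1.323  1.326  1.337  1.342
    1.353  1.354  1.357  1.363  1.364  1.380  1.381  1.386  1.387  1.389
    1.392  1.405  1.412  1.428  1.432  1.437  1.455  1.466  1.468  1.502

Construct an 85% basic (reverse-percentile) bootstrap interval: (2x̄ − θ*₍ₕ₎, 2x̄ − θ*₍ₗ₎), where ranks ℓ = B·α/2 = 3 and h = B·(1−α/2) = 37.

Percentile endpoints at ranks 3 and 37: θ*₍3₎ = 1.240, θ*₍37₎ = 1.455.
Basic interval reflects these around x̄:
  lower = 2 × 1.389 − 1.455 = 1.323
  upper = 2 × 1.389 − 1.240 = 1.538

(1.323, 1.538)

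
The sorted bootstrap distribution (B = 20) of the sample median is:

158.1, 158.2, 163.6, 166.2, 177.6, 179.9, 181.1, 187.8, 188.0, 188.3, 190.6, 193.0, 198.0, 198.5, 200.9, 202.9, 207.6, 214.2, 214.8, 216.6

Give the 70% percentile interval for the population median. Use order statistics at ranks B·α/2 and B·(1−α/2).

(163.6, 207.6)

α = 0.30; lower rank = 20 × 0.150 = 3; upper rank = 20 × 0.850 = 17.
The 3rd smallest replicate is 163.6; the 17th is 207.6.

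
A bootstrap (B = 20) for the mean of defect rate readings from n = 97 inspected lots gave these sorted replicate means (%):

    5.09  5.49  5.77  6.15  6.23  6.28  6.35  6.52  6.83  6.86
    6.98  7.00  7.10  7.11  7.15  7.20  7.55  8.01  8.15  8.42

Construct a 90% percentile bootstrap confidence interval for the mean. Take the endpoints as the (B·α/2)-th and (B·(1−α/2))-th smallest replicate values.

α = 0.10; lower rank = 20 × 0.050 = 1; upper rank = 20 × 0.950 = 19.
The 1st smallest replicate is 5.09; the 19th is 8.15.

(5.09, 8.15)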